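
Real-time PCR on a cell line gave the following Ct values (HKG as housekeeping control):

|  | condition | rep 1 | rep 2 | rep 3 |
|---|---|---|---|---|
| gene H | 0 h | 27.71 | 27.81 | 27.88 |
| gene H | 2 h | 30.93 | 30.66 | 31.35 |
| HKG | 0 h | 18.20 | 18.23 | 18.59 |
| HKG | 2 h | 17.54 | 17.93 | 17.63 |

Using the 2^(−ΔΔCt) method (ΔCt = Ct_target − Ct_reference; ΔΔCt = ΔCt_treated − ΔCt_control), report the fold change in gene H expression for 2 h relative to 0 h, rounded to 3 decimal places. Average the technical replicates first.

Mean Ct: gene H 0 h 27.800; gene H 2 h 30.980; HKG 0 h 18.340; HKG 2 h 17.700
ΔCt(0 h) = 27.800 − 18.340 = 9.460
ΔCt(2 h) = 30.980 − 17.700 = 13.280
ΔΔCt = 13.280 − 9.460 = 3.820
Fold change = 2^(−3.820) = 0.0708

0.071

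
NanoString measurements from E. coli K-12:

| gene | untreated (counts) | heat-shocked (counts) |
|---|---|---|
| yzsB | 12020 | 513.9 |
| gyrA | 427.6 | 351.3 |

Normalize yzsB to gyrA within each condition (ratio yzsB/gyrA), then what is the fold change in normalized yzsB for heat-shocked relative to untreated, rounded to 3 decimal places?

yzsB/gyrA (untreated) = 12020 / 427.6 = 28.11
yzsB/gyrA (heat-shocked) = 513.9 / 351.3 = 1.4629
Fold change = 1.4629 / 28.11 = 0.0520

0.052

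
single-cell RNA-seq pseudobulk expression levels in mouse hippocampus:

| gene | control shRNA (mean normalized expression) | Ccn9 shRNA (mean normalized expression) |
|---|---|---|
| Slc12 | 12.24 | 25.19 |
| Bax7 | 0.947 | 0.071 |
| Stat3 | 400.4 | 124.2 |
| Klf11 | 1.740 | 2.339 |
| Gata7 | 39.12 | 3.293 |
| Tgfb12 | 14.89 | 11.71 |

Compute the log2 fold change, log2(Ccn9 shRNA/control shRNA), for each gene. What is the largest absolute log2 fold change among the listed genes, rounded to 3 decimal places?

3.737

log2(25.19/12.24) = 1.041  (Slc12)
log2(0.071/0.947) = -3.737  (Bax7)
log2(124.2/400.4) = -1.689  (Stat3)
log2(2.339/1.740) = 0.427  (Klf11)
log2(3.293/39.12) = -3.570  (Gata7)
log2(11.71/14.89) = -0.347  (Tgfb12)
The largest magnitude belongs to Bax7.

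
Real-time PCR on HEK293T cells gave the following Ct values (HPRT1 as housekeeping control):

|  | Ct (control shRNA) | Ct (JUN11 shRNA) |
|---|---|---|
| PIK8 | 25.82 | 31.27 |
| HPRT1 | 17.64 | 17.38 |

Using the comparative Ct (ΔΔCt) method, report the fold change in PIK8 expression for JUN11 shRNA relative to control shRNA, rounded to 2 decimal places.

0.02

ΔCt(control shRNA) = 25.820 − 17.640 = 8.180
ΔCt(JUN11 shRNA) = 31.270 − 17.380 = 13.890
ΔΔCt = 13.890 − 8.180 = 5.710
Fold change = 2^(−5.710) = 0.019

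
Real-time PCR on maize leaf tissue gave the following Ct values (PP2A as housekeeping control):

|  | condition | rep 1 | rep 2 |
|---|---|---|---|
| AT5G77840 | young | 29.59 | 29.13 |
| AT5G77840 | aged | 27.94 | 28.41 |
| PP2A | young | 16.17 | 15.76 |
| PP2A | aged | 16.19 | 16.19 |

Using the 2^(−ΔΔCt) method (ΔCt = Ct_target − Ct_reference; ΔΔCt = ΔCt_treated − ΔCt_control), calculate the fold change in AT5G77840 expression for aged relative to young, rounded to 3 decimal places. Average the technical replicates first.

Mean Ct: AT5G77840 young 29.360; AT5G77840 aged 28.175; PP2A young 15.965; PP2A aged 16.190
ΔCt(young) = 29.360 − 15.965 = 13.395
ΔCt(aged) = 28.175 − 16.190 = 11.985
ΔΔCt = 11.985 − 13.395 = -1.410
Fold change = 2^(−(-1.410)) = 2^1.410 = 2.6574

2.657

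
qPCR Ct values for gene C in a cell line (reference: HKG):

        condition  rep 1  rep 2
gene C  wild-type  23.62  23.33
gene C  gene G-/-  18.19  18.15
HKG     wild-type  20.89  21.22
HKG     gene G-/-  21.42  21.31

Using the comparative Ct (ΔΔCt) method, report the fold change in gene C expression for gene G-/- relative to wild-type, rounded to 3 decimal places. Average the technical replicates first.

49.010

Mean Ct: gene C wild-type 23.475; gene C gene G-/- 18.170; HKG wild-type 21.055; HKG gene G-/- 21.365
ΔCt(wild-type) = 23.475 − 21.055 = 2.420
ΔCt(gene G-/-) = 18.170 − 21.365 = -3.195
ΔΔCt = -3.195 − 2.420 = -5.615
Fold change = 2^(−(-5.615)) = 2^5.615 = 49.0099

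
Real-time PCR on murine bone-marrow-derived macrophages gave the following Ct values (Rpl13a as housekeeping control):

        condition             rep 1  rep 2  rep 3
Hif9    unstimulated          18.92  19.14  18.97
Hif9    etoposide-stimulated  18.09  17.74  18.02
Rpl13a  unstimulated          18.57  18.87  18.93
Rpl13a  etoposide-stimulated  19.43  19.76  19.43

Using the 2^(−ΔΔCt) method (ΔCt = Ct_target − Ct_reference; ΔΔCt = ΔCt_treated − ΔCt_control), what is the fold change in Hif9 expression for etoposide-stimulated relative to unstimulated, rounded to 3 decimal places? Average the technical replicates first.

3.506

Mean Ct: Hif9 unstimulated 19.010; Hif9 etoposide-stimulated 17.950; Rpl13a unstimulated 18.790; Rpl13a etoposide-stimulated 19.540
ΔCt(unstimulated) = 19.010 − 18.790 = 0.220
ΔCt(etoposide-stimulated) = 17.950 − 19.540 = -1.590
ΔΔCt = -1.590 − 0.220 = -1.810
Fold change = 2^(−(-1.810)) = 2^1.810 = 3.5064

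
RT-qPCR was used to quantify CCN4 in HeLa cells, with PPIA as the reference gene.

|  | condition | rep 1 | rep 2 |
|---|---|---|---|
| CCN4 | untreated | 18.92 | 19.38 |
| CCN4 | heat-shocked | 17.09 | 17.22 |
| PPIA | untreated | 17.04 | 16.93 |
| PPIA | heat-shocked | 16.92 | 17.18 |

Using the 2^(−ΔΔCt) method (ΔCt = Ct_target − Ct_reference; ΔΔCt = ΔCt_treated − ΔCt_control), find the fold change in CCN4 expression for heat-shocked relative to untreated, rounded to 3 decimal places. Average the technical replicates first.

4.170

Mean Ct: CCN4 untreated 19.150; CCN4 heat-shocked 17.155; PPIA untreated 16.985; PPIA heat-shocked 17.050
ΔCt(untreated) = 19.150 − 16.985 = 2.165
ΔCt(heat-shocked) = 17.155 − 17.050 = 0.105
ΔΔCt = 0.105 − 2.165 = -2.060
Fold change = 2^(−(-2.060)) = 2^2.060 = 4.1699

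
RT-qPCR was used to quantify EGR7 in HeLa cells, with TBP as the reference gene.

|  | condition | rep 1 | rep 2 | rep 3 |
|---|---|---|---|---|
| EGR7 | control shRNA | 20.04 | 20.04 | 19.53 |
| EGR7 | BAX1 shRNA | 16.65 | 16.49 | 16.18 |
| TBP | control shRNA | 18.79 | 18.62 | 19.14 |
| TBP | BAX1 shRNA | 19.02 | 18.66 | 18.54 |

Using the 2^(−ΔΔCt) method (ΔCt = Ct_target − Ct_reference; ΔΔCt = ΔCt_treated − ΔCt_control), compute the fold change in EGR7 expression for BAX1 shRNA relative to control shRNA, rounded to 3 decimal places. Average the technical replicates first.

9.987

Mean Ct: EGR7 control shRNA 19.870; EGR7 BAX1 shRNA 16.440; TBP control shRNA 18.850; TBP BAX1 shRNA 18.740
ΔCt(control shRNA) = 19.870 − 18.850 = 1.020
ΔCt(BAX1 shRNA) = 16.440 − 18.740 = -2.300
ΔΔCt = -2.300 − 1.020 = -3.320
Fold change = 2^(−(-3.320)) = 2^3.320 = 9.9866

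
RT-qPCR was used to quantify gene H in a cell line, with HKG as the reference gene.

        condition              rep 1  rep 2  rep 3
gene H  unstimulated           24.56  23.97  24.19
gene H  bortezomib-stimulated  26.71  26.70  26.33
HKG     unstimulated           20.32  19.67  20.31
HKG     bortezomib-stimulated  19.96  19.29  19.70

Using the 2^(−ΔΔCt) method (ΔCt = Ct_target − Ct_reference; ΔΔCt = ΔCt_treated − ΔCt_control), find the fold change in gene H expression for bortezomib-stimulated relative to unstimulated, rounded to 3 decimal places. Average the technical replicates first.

Mean Ct: gene H unstimulated 24.240; gene H bortezomib-stimulated 26.580; HKG unstimulated 20.100; HKG bortezomib-stimulated 19.650
ΔCt(unstimulated) = 24.240 − 20.100 = 4.140
ΔCt(bortezomib-stimulated) = 26.580 − 19.650 = 6.930
ΔΔCt = 6.930 − 4.140 = 2.790
Fold change = 2^(−2.790) = 0.1446

0.145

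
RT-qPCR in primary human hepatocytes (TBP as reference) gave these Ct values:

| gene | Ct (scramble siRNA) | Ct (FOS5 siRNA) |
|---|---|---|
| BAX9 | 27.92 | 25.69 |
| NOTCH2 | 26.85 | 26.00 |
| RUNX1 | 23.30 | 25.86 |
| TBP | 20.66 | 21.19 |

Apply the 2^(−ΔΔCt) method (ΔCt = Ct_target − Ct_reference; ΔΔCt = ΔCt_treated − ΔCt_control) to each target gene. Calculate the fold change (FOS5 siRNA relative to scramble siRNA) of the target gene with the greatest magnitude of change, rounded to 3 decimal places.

BAX9: ΔΔCt = (25.69−21.19) − (27.92−20.66) = 4.50 − 7.26 = -2.76; fold change = 2^2.76 = 6.774
NOTCH2: ΔΔCt = (26.00−21.19) − (26.85−20.66) = 4.81 − 6.19 = -1.38; fold change = 2^1.38 = 2.603
RUNX1: ΔΔCt = (25.86−21.19) − (23.30−20.66) = 4.67 − 2.64 = 2.03; fold change = 2^-2.03 = 0.245
BAX9 has the largest |ΔΔCt| = 2.76.

6.774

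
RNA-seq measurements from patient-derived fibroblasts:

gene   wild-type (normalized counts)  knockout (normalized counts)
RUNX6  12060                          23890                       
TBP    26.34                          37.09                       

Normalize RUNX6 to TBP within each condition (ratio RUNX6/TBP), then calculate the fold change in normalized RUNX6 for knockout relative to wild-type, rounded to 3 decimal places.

RUNX6/TBP (wild-type) = 12060 / 26.34 = 457.86
RUNX6/TBP (knockout) = 23890 / 37.09 = 644.11
Fold change = 644.11 / 457.86 = 1.4068

1.407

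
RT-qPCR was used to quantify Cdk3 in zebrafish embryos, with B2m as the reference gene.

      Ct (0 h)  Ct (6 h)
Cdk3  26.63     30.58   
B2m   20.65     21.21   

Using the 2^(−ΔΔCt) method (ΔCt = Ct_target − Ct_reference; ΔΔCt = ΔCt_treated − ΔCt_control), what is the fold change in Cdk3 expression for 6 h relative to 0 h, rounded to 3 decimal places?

0.095

ΔCt(0 h) = 26.630 − 20.650 = 5.980
ΔCt(6 h) = 30.580 − 21.210 = 9.370
ΔΔCt = 9.370 − 5.980 = 3.390
Fold change = 2^(−3.390) = 0.0954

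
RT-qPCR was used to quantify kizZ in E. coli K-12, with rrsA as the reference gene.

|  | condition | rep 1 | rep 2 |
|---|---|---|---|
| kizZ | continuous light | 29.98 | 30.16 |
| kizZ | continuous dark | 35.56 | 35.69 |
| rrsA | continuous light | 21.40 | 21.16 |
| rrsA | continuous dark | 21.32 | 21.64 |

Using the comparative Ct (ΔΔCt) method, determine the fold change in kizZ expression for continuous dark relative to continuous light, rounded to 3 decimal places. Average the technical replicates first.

0.024

Mean Ct: kizZ continuous light 30.070; kizZ continuous dark 35.625; rrsA continuous light 21.280; rrsA continuous dark 21.480
ΔCt(continuous light) = 30.070 − 21.280 = 8.790
ΔCt(continuous dark) = 35.625 − 21.480 = 14.145
ΔΔCt = 14.145 − 8.790 = 5.355
Fold change = 2^(−5.355) = 0.0244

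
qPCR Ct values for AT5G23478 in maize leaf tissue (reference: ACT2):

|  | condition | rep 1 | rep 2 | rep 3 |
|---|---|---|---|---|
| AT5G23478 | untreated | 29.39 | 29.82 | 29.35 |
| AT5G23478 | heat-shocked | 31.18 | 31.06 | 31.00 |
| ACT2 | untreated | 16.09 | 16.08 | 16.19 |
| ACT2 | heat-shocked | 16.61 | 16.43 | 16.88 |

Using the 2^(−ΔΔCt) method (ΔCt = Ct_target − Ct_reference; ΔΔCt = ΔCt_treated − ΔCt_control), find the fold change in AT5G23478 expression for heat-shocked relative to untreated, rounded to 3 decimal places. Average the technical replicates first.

Mean Ct: AT5G23478 untreated 29.520; AT5G23478 heat-shocked 31.080; ACT2 untreated 16.120; ACT2 heat-shocked 16.640
ΔCt(untreated) = 29.520 − 16.120 = 13.400
ΔCt(heat-shocked) = 31.080 − 16.640 = 14.440
ΔΔCt = 14.440 − 13.400 = 1.040
Fold change = 2^(−1.040) = 0.4863

0.486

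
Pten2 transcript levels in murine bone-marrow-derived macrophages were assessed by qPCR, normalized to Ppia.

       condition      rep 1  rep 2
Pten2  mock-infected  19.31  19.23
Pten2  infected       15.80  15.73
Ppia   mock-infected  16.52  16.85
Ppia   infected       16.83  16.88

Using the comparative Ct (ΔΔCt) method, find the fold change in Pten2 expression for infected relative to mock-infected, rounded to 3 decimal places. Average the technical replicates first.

12.773

Mean Ct: Pten2 mock-infected 19.270; Pten2 infected 15.765; Ppia mock-infected 16.685; Ppia infected 16.855
ΔCt(mock-infected) = 19.270 − 16.685 = 2.585
ΔCt(infected) = 15.765 − 16.855 = -1.090
ΔΔCt = -1.090 − 2.585 = -3.675
Fold change = 2^(−(-3.675)) = 2^3.675 = 12.7728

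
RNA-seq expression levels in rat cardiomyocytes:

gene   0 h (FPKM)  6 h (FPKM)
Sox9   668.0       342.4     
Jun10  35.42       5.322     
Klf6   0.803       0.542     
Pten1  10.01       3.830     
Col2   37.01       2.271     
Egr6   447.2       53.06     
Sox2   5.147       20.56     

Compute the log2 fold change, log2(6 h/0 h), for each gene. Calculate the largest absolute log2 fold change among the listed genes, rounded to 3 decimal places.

4.027

log2(342.4/668.0) = -0.964  (Sox9)
log2(5.322/35.42) = -2.735  (Jun10)
log2(0.542/0.803) = -0.567  (Klf6)
log2(3.830/10.01) = -1.386  (Pten1)
log2(2.271/37.01) = -4.027  (Col2)
log2(53.06/447.2) = -3.075  (Egr6)
log2(20.56/5.147) = 1.998  (Sox2)
The largest magnitude belongs to Col2.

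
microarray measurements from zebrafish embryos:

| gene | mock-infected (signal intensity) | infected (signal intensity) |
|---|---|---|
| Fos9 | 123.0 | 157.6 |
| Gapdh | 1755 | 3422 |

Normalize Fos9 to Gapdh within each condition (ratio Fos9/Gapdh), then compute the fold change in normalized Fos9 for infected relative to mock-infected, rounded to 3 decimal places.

0.657

Fos9/Gapdh (mock-infected) = 123.0 / 1755 = 0.070085
Fos9/Gapdh (infected) = 157.6 / 3422 = 0.046055
Fold change = 0.046055 / 0.070085 = 0.6571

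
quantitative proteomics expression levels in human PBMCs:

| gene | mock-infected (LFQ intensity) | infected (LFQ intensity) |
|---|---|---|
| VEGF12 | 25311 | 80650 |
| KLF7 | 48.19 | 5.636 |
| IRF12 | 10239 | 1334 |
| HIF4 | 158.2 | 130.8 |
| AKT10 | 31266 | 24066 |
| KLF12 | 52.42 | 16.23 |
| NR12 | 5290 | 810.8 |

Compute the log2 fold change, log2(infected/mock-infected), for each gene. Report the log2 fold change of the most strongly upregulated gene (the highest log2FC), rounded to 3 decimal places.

1.672

log2(80650/25311) = 1.672  (VEGF12)
log2(5.636/48.19) = -3.096  (KLF7)
log2(1334/10239) = -2.940  (IRF12)
log2(130.8/158.2) = -0.274  (HIF4)
log2(24066/31266) = -0.378  (AKT10)
log2(16.23/52.42) = -1.691  (KLF12)
log2(810.8/5290) = -2.706  (NR12)
VEGF12 is most strongly upregulated.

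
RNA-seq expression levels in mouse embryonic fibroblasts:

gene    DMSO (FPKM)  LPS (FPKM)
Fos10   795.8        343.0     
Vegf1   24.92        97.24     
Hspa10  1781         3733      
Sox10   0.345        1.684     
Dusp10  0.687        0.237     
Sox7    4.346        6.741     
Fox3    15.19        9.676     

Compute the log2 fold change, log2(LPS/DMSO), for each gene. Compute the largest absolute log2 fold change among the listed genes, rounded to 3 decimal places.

log2(343.0/795.8) = -1.214  (Fos10)
log2(97.24/24.92) = 1.964  (Vegf1)
log2(3733/1781) = 1.068  (Hspa10)
log2(1.684/0.345) = 2.287  (Sox10)
log2(0.237/0.687) = -1.535  (Dusp10)
log2(6.741/4.346) = 0.633  (Sox7)
log2(9.676/15.19) = -0.651  (Fox3)
The largest magnitude belongs to Sox10.

2.287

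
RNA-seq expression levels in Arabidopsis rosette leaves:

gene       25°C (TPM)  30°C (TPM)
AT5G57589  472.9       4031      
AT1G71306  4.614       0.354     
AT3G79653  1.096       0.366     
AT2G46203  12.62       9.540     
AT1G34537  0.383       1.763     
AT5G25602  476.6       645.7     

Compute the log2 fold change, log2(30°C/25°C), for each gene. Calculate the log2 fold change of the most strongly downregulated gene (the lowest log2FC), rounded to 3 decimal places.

log2(4031/472.9) = 3.092  (AT5G57589)
log2(0.354/4.614) = -3.704  (AT1G71306)
log2(0.366/1.096) = -1.582  (AT3G79653)
log2(9.540/12.62) = -0.404  (AT2G46203)
log2(1.763/0.383) = 2.203  (AT1G34537)
log2(645.7/476.6) = 0.438  (AT5G25602)
AT1G71306 is most strongly downregulated.

-3.704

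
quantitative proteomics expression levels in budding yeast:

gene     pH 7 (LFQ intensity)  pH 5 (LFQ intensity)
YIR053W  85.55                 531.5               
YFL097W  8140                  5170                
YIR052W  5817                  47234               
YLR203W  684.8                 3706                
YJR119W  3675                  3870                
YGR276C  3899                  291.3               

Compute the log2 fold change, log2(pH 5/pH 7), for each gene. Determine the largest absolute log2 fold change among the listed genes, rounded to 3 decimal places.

3.743

log2(531.5/85.55) = 2.635  (YIR053W)
log2(5170/8140) = -0.655  (YFL097W)
log2(47234/5817) = 3.021  (YIR052W)
log2(3706/684.8) = 2.436  (YLR203W)
log2(3870/3675) = 0.075  (YJR119W)
log2(291.3/3899) = -3.743  (YGR276C)
The largest magnitude belongs to YGR276C.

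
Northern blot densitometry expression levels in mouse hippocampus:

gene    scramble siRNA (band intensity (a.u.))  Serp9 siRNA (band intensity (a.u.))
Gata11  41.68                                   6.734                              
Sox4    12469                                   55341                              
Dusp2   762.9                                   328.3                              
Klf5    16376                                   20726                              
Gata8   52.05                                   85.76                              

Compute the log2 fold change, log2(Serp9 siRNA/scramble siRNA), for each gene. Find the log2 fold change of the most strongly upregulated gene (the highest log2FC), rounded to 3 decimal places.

2.150

log2(6.734/41.68) = -2.630  (Gata11)
log2(55341/12469) = 2.150  (Sox4)
log2(328.3/762.9) = -1.216  (Dusp2)
log2(20726/16376) = 0.340  (Klf5)
log2(85.76/52.05) = 0.720  (Gata8)
Sox4 is most strongly upregulated.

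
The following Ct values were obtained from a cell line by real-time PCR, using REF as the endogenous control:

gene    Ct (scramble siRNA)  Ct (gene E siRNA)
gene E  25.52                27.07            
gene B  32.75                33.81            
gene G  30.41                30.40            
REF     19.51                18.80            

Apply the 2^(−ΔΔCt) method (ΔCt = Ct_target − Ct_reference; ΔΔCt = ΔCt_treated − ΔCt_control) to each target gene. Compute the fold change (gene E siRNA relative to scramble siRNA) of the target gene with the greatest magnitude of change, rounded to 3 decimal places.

gene E: ΔΔCt = (27.07−18.80) − (25.52−19.51) = 8.27 − 6.01 = 2.26; fold change = 2^-2.26 = 0.209
gene B: ΔΔCt = (33.81−18.80) − (32.75−19.51) = 15.01 − 13.24 = 1.77; fold change = 2^-1.77 = 0.293
gene G: ΔΔCt = (30.40−18.80) − (30.41−19.51) = 11.60 − 10.90 = 0.70; fold change = 2^-0.70 = 0.616
gene E has the largest |ΔΔCt| = 2.26.

0.209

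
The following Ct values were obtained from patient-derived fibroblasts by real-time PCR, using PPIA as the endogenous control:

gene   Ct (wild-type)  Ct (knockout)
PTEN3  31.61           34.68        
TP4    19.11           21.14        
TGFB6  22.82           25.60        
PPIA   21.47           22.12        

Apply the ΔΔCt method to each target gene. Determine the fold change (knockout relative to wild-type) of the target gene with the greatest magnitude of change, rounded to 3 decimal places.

0.187

PTEN3: ΔΔCt = (34.68−22.12) − (31.61−21.47) = 12.56 − 10.14 = 2.42; fold change = 2^-2.42 = 0.187
TP4: ΔΔCt = (21.14−22.12) − (19.11−21.47) = -0.98 − (-2.36) = 1.38; fold change = 2^-1.38 = 0.384
TGFB6: ΔΔCt = (25.60−22.12) − (22.82−21.47) = 3.48 − 1.35 = 2.13; fold change = 2^-2.13 = 0.228
PTEN3 has the largest |ΔΔCt| = 2.42.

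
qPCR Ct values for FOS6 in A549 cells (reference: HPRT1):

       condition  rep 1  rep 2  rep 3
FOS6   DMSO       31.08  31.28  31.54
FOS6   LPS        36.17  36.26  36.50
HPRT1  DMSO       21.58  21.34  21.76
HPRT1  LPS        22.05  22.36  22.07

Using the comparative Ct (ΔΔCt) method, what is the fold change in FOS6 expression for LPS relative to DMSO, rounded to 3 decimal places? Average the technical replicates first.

0.047

Mean Ct: FOS6 DMSO 31.300; FOS6 LPS 36.310; HPRT1 DMSO 21.560; HPRT1 LPS 22.160
ΔCt(DMSO) = 31.300 − 21.560 = 9.740
ΔCt(LPS) = 36.310 − 22.160 = 14.150
ΔΔCt = 14.150 − 9.740 = 4.410
Fold change = 2^(−4.410) = 0.0470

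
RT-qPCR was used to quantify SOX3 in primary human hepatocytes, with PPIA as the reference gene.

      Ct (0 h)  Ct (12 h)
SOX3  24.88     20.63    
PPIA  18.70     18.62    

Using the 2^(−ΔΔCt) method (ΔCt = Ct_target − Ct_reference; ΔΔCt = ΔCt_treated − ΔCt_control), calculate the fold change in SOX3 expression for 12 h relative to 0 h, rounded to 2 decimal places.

18.00

ΔCt(0 h) = 24.880 − 18.700 = 6.180
ΔCt(12 h) = 20.630 − 18.620 = 2.010
ΔΔCt = 2.010 − 6.180 = -4.170
Fold change = 2^(−(-4.170)) = 2^4.170 = 18.001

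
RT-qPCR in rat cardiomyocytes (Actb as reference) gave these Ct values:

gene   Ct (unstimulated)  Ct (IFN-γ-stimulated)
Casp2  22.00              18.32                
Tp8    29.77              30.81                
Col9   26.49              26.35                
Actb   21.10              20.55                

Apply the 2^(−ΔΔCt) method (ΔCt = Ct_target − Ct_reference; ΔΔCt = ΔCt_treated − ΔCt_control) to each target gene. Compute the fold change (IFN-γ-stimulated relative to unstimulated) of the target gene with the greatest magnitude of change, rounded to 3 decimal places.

8.754

Casp2: ΔΔCt = (18.32−20.55) − (22.00−21.10) = -2.23 − 0.90 = -3.13; fold change = 2^3.13 = 8.754
Tp8: ΔΔCt = (30.81−20.55) − (29.77−21.10) = 10.26 − 8.67 = 1.59; fold change = 2^-1.59 = 0.332
Col9: ΔΔCt = (26.35−20.55) − (26.49−21.10) = 5.80 − 5.39 = 0.41; fold change = 2^-0.41 = 0.753
Casp2 has the largest |ΔΔCt| = 3.13.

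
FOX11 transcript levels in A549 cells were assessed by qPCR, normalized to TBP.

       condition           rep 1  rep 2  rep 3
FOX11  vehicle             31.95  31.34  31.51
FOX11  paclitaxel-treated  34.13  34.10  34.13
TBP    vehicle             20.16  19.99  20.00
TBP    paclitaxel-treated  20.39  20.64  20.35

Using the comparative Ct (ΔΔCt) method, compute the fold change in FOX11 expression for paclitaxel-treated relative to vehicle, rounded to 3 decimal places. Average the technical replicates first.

0.232

Mean Ct: FOX11 vehicle 31.600; FOX11 paclitaxel-treated 34.120; TBP vehicle 20.050; TBP paclitaxel-treated 20.460
ΔCt(vehicle) = 31.600 − 20.050 = 11.550
ΔCt(paclitaxel-treated) = 34.120 − 20.460 = 13.660
ΔΔCt = 13.660 − 11.550 = 2.110
Fold change = 2^(−2.110) = 0.2316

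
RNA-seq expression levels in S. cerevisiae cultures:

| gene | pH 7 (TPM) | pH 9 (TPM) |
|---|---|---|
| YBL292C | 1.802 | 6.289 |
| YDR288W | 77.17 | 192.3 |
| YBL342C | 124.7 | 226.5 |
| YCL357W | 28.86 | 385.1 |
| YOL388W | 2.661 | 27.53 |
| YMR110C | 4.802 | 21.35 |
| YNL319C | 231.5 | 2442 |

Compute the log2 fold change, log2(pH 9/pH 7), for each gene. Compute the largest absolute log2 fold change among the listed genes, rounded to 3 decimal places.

3.738

log2(6.289/1.802) = 1.803  (YBL292C)
log2(192.3/77.17) = 1.317  (YDR288W)
log2(226.5/124.7) = 0.861  (YBL342C)
log2(385.1/28.86) = 3.738  (YCL357W)
log2(27.53/2.661) = 3.371  (YOL388W)
log2(21.35/4.802) = 2.153  (YMR110C)
log2(2442/231.5) = 3.399  (YNL319C)
The largest magnitude belongs to YCL357W.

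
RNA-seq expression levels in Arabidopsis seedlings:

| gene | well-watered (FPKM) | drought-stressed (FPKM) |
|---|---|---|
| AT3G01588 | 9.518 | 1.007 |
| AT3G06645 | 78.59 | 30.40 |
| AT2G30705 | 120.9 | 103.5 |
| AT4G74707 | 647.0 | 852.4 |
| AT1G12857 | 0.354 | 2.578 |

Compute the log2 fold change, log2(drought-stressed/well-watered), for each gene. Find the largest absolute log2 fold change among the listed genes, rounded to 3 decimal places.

3.241

log2(1.007/9.518) = -3.241  (AT3G01588)
log2(30.40/78.59) = -1.370  (AT3G06645)
log2(103.5/120.9) = -0.224  (AT2G30705)
log2(852.4/647.0) = 0.398  (AT4G74707)
log2(2.578/0.354) = 2.864  (AT1G12857)
The largest magnitude belongs to AT3G01588.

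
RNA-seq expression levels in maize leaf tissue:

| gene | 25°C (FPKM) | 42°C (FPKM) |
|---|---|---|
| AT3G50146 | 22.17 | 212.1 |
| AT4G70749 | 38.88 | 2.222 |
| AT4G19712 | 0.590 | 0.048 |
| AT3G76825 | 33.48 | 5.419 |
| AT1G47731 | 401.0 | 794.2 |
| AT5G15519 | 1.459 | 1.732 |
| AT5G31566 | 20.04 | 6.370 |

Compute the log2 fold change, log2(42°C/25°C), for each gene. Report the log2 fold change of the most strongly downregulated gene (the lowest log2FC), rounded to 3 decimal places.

-4.129

log2(212.1/22.17) = 3.258  (AT3G50146)
log2(2.222/38.88) = -4.129  (AT4G70749)
log2(0.048/0.590) = -3.620  (AT4G19712)
log2(5.419/33.48) = -2.627  (AT3G76825)
log2(794.2/401.0) = 0.986  (AT1G47731)
log2(1.732/1.459) = 0.247  (AT5G15519)
log2(6.370/20.04) = -1.654  (AT5G31566)
AT4G70749 is most strongly downregulated.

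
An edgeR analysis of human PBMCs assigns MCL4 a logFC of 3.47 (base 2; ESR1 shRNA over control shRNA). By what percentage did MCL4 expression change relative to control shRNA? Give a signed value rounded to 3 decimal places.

Fold change = 2^(3.47) = 11.0809
Percent change = (FC − 1) × 100% = (11.0809 − 1) × 100 = 1008.088%

1008.088%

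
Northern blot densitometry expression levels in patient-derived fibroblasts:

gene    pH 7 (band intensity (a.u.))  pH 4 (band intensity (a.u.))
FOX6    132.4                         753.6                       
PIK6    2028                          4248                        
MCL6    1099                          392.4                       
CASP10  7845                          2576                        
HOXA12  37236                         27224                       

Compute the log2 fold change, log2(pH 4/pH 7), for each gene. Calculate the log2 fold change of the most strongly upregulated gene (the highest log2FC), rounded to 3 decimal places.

log2(753.6/132.4) = 2.509  (FOX6)
log2(4248/2028) = 1.067  (PIK6)
log2(392.4/1099) = -1.486  (MCL6)
log2(2576/7845) = -1.607  (CASP10)
log2(27224/37236) = -0.452  (HOXA12)
FOX6 is most strongly upregulated.

2.509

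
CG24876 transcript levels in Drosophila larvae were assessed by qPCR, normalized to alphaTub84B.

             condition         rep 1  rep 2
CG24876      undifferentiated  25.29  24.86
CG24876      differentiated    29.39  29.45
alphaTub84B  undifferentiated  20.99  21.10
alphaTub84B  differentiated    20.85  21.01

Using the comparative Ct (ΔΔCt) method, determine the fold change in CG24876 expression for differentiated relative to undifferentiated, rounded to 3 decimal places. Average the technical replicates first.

Mean Ct: CG24876 undifferentiated 25.075; CG24876 differentiated 29.420; alphaTub84B undifferentiated 21.045; alphaTub84B differentiated 20.930
ΔCt(undifferentiated) = 25.075 − 21.045 = 4.030
ΔCt(differentiated) = 29.420 − 20.930 = 8.490
ΔΔCt = 8.490 − 4.030 = 4.460
Fold change = 2^(−4.460) = 0.0454

0.045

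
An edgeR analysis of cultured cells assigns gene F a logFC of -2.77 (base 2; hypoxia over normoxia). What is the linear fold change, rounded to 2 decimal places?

Fold change = 2^(-2.77) = 0.147
That is, gene F drops to 14.7% of the normoxia level.

0.15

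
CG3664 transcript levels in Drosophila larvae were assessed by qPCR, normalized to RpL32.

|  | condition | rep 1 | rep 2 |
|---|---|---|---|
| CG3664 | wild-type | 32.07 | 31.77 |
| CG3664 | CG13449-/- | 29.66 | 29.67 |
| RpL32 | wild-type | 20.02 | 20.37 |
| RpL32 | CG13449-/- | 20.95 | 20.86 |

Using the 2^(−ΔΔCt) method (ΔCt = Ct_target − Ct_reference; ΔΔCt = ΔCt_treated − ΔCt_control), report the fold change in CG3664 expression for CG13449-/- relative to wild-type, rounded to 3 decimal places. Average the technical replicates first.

7.808

Mean Ct: CG3664 wild-type 31.920; CG3664 CG13449-/- 29.665; RpL32 wild-type 20.195; RpL32 CG13449-/- 20.905
ΔCt(wild-type) = 31.920 − 20.195 = 11.725
ΔCt(CG13449-/-) = 29.665 − 20.905 = 8.760
ΔΔCt = 8.760 − 11.725 = -2.965
Fold change = 2^(−(-2.965)) = 2^2.965 = 7.8083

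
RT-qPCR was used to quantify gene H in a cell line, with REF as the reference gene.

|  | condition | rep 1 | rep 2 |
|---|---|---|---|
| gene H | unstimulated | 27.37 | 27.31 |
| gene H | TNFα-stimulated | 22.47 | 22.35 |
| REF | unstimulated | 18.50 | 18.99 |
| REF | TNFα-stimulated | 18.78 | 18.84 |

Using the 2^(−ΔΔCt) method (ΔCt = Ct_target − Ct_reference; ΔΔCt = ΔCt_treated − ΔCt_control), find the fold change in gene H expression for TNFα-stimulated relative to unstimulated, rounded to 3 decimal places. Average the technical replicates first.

31.889

Mean Ct: gene H unstimulated 27.340; gene H TNFα-stimulated 22.410; REF unstimulated 18.745; REF TNFα-stimulated 18.810
ΔCt(unstimulated) = 27.340 − 18.745 = 8.595
ΔCt(TNFα-stimulated) = 22.410 − 18.810 = 3.600
ΔΔCt = 3.600 − 8.595 = -4.995
Fold change = 2^(−(-4.995)) = 2^4.995 = 31.8893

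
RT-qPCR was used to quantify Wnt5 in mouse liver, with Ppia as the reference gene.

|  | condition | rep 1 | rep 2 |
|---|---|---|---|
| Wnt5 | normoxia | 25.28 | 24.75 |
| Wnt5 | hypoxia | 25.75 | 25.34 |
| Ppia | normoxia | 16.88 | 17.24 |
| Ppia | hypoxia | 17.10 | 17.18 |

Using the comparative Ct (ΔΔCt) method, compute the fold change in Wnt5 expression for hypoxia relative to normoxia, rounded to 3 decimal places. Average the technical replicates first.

0.732

Mean Ct: Wnt5 normoxia 25.015; Wnt5 hypoxia 25.545; Ppia normoxia 17.060; Ppia hypoxia 17.140
ΔCt(normoxia) = 25.015 − 17.060 = 7.955
ΔCt(hypoxia) = 25.545 − 17.140 = 8.405
ΔΔCt = 8.405 − 7.955 = 0.450
Fold change = 2^(−0.450) = 0.7320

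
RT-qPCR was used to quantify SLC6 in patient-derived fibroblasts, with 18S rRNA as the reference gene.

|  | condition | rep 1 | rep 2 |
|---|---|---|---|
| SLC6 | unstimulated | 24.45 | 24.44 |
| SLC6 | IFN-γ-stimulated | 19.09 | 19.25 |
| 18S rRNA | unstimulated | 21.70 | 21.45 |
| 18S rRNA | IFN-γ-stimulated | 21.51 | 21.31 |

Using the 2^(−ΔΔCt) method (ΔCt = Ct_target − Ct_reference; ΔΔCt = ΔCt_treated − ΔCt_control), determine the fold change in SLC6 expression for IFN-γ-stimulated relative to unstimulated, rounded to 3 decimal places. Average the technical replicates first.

34.535

Mean Ct: SLC6 unstimulated 24.445; SLC6 IFN-γ-stimulated 19.170; 18S rRNA unstimulated 21.575; 18S rRNA IFN-γ-stimulated 21.410
ΔCt(unstimulated) = 24.445 − 21.575 = 2.870
ΔCt(IFN-γ-stimulated) = 19.170 − 21.410 = -2.240
ΔΔCt = -2.240 − 2.870 = -5.110
Fold change = 2^(−(-5.110)) = 2^5.110 = 34.5353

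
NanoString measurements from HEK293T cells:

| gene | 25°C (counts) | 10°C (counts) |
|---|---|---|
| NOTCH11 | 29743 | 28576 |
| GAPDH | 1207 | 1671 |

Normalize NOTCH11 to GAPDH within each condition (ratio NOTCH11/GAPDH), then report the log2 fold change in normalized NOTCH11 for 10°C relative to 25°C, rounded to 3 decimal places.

NOTCH11/GAPDH (25°C) = 29743 / 1207 = 24.642
NOTCH11/GAPDH (10°C) = 28576 / 1671 = 17.101
Fold change = 17.101 / 24.642 = 0.6940
log2(0.6940) = -0.5270

-0.527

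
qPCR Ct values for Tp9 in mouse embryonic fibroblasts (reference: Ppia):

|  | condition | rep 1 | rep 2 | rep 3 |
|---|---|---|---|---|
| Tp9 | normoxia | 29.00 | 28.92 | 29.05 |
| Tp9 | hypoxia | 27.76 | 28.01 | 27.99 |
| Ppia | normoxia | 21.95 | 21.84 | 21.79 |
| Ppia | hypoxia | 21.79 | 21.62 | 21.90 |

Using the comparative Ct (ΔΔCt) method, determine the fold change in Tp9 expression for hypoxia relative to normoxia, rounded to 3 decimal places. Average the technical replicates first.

1.972

Mean Ct: Tp9 normoxia 28.990; Tp9 hypoxia 27.920; Ppia normoxia 21.860; Ppia hypoxia 21.770
ΔCt(normoxia) = 28.990 − 21.860 = 7.130
ΔCt(hypoxia) = 27.920 − 21.770 = 6.150
ΔΔCt = 6.150 − 7.130 = -0.980
Fold change = 2^(−(-0.980)) = 2^0.980 = 1.9725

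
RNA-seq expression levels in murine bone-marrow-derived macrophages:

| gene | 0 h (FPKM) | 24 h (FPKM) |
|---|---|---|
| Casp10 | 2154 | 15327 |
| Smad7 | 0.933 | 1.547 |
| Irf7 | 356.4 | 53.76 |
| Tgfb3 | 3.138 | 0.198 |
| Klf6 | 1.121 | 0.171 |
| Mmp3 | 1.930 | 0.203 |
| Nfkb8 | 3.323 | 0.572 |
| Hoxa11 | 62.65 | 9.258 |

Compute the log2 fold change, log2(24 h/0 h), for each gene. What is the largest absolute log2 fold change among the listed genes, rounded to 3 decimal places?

log2(15327/2154) = 2.831  (Casp10)
log2(1.547/0.933) = 0.730  (Smad7)
log2(53.76/356.4) = -2.729  (Irf7)
log2(0.198/3.138) = -3.986  (Tgfb3)
log2(0.171/1.121) = -2.713  (Klf6)
log2(0.203/1.930) = -3.249  (Mmp3)
log2(0.572/3.323) = -2.538  (Nfkb8)
log2(9.258/62.65) = -2.759  (Hoxa11)
The largest magnitude belongs to Tgfb3.

3.986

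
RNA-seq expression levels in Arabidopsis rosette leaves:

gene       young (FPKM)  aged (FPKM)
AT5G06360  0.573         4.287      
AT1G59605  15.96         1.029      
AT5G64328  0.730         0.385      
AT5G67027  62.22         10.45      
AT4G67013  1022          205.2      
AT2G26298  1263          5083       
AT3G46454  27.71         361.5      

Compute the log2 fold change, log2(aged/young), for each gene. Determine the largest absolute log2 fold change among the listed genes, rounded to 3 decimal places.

3.955

log2(4.287/0.573) = 2.903  (AT5G06360)
log2(1.029/15.96) = -3.955  (AT1G59605)
log2(0.385/0.730) = -0.923  (AT5G64328)
log2(10.45/62.22) = -2.574  (AT5G67027)
log2(205.2/1022) = -2.316  (AT4G67013)
log2(5083/1263) = 2.009  (AT2G26298)
log2(361.5/27.71) = 3.706  (AT3G46454)
The largest magnitude belongs to AT1G59605.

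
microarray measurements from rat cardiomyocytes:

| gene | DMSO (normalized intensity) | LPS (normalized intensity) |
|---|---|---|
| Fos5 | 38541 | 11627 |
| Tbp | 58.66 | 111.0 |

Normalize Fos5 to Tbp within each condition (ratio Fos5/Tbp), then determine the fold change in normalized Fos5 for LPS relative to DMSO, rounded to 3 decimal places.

0.159

Fos5/Tbp (DMSO) = 38541 / 58.66 = 657.02
Fos5/Tbp (LPS) = 11627 / 111.0 = 104.75
Fold change = 104.75 / 657.02 = 0.1594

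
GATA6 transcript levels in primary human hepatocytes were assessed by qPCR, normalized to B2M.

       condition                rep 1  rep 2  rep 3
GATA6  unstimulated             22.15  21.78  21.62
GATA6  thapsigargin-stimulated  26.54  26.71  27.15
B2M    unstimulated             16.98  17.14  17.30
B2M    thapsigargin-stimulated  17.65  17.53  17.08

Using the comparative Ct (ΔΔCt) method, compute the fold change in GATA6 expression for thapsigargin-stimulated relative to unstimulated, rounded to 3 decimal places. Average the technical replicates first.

0.039

Mean Ct: GATA6 unstimulated 21.850; GATA6 thapsigargin-stimulated 26.800; B2M unstimulated 17.140; B2M thapsigargin-stimulated 17.420
ΔCt(unstimulated) = 21.850 − 17.140 = 4.710
ΔCt(thapsigargin-stimulated) = 26.800 − 17.420 = 9.380
ΔΔCt = 9.380 − 4.710 = 4.670
Fold change = 2^(−4.670) = 0.0393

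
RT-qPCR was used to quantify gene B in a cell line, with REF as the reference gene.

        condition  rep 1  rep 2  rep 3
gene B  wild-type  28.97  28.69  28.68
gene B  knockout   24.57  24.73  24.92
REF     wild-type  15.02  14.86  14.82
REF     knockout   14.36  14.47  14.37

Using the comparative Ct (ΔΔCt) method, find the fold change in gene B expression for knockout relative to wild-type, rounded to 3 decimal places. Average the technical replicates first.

11.632

Mean Ct: gene B wild-type 28.780; gene B knockout 24.740; REF wild-type 14.900; REF knockout 14.400
ΔCt(wild-type) = 28.780 − 14.900 = 13.880
ΔCt(knockout) = 24.740 − 14.400 = 10.340
ΔΔCt = 10.340 − 13.880 = -3.540
Fold change = 2^(−(-3.540)) = 2^3.540 = 11.6318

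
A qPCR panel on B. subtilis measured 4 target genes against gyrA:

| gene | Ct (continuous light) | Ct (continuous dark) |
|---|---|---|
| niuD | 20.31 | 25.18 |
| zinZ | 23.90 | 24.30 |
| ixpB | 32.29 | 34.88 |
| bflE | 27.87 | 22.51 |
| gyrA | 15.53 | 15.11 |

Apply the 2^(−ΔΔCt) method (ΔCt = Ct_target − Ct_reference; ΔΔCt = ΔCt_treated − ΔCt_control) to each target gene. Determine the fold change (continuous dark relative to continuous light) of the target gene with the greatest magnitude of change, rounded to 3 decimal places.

0.026

niuD: ΔΔCt = (25.18−15.11) − (20.31−15.53) = 10.07 − 4.78 = 5.29; fold change = 2^-5.29 = 0.026
zinZ: ΔΔCt = (24.30−15.11) − (23.90−15.53) = 9.19 − 8.37 = 0.82; fold change = 2^-0.82 = 0.566
ixpB: ΔΔCt = (34.88−15.11) − (32.29−15.53) = 19.77 − 16.76 = 3.01; fold change = 2^-3.01 = 0.124
bflE: ΔΔCt = (22.51−15.11) − (27.87−15.53) = 7.40 − 12.34 = -4.94; fold change = 2^4.94 = 30.696
niuD has the largest |ΔΔCt| = 5.29.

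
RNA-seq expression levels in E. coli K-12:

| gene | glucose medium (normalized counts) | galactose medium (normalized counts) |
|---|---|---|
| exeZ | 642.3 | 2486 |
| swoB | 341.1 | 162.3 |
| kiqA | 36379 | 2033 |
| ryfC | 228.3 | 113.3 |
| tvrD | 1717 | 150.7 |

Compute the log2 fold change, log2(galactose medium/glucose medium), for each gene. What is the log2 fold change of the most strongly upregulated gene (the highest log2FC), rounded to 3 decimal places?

log2(2486/642.3) = 1.953  (exeZ)
log2(162.3/341.1) = -1.072  (swoB)
log2(2033/36379) = -4.161  (kiqA)
log2(113.3/228.3) = -1.011  (ryfC)
log2(150.7/1717) = -3.510  (tvrD)
exeZ is most strongly upregulated.

1.953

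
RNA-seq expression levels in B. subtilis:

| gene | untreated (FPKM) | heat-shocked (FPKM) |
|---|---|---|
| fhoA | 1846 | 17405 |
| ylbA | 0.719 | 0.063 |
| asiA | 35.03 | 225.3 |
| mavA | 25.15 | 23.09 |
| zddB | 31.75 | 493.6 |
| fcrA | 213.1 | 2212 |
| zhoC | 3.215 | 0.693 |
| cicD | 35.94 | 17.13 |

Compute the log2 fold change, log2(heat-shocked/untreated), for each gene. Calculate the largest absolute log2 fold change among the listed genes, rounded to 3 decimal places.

3.959

log2(17405/1846) = 3.237  (fhoA)
log2(0.063/0.719) = -3.513  (ylbA)
log2(225.3/35.03) = 2.685  (asiA)
log2(23.09/25.15) = -0.123  (mavA)
log2(493.6/31.75) = 3.959  (zddB)
log2(2212/213.1) = 3.376  (fcrA)
log2(0.693/3.215) = -2.214  (zhoC)
log2(17.13/35.94) = -1.069  (cicD)
The largest magnitude belongs to zddB.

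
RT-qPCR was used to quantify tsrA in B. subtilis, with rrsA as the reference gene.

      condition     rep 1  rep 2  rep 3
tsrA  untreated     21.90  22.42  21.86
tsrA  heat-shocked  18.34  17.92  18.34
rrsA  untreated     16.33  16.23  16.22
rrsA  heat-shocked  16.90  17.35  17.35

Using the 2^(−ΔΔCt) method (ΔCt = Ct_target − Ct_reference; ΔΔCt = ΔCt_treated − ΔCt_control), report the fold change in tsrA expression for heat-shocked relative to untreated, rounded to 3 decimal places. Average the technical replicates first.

Mean Ct: tsrA untreated 22.060; tsrA heat-shocked 18.200; rrsA untreated 16.260; rrsA heat-shocked 17.200
ΔCt(untreated) = 22.060 − 16.260 = 5.800
ΔCt(heat-shocked) = 18.200 − 17.200 = 1.000
ΔΔCt = 1.000 − 5.800 = -4.800
Fold change = 2^(−(-4.800)) = 2^4.800 = 27.8576

27.858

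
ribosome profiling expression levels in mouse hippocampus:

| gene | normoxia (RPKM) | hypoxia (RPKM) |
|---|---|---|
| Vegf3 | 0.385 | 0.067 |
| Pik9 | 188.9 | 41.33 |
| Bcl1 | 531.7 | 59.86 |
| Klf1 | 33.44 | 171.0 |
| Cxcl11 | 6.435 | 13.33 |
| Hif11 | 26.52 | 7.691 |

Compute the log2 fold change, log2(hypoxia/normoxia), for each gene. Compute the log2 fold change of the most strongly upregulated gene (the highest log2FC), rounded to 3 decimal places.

log2(0.067/0.385) = -2.523  (Vegf3)
log2(41.33/188.9) = -2.192  (Pik9)
log2(59.86/531.7) = -3.151  (Bcl1)
log2(171.0/33.44) = 2.354  (Klf1)
log2(13.33/6.435) = 1.051  (Cxcl11)
log2(7.691/26.52) = -1.786  (Hif11)
Klf1 is most strongly upregulated.

2.354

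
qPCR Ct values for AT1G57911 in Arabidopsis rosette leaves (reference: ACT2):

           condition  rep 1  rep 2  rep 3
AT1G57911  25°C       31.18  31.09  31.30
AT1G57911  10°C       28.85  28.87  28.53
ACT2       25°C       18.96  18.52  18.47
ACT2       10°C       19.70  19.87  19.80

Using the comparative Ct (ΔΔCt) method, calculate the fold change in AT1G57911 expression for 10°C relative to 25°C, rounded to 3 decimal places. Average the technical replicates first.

Mean Ct: AT1G57911 25°C 31.190; AT1G57911 10°C 28.750; ACT2 25°C 18.650; ACT2 10°C 19.790
ΔCt(25°C) = 31.190 − 18.650 = 12.540
ΔCt(10°C) = 28.750 − 19.790 = 8.960
ΔΔCt = 8.960 − 12.540 = -3.580
Fold change = 2^(−(-3.580)) = 2^3.580 = 11.9588

11.959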